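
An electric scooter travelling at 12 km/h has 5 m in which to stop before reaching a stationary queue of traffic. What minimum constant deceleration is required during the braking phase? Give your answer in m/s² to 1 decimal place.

Required deceleration ≈ 1.1 m/s²

12 km/h ÷ 3.6 = 3.3333 m/s.
v² = 2a·d ⇒ a = v²/(2d) = 3.3333² / (2 × 5.000) = 11.111 / 10.000 = 1.1111 m/s².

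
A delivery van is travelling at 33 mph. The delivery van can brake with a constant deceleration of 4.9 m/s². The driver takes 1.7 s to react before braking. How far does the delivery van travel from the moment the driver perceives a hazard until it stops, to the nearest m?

33 mph × 0.44704 = 14.7523 m/s.
Reaction distance = v·t_r = 14.7523 × 1.7 = 25.079 m.
Braking distance = v²/(2a) = 14.7523² / (2 × 4.900) = 217.630 / 9.800 = 22.207 m.
Total = 25.079 + 22.207 = 47.286 m.

Total stopping distance ≈ 47 m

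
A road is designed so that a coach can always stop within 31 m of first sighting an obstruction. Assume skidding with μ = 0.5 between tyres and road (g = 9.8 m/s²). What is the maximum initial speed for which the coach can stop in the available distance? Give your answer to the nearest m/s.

a = μg = 0.5 × 9.8 = 4.900 m/s².
v²/(2a) = d ⇒ v = √(2 × 4.900 × 31) = √303.80 = 17.4299 m/s.

Maximum speed ≈ 17 m/s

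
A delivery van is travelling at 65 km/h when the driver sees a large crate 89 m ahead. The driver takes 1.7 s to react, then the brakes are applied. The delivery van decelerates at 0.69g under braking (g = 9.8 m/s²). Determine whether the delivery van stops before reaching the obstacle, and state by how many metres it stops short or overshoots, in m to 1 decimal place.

Yes — it stops 34.2 m short of the obstacle

65 km/h ÷ 3.6 = 18.0556 m/s.
a = 0.69 × 9.8 = 6.762 m/s².
Reaction distance = 18.0556 × 1.7 = 30.695 m.
Braking distance = v²/(2a) = 326.005 / 13.524 = 24.106 m.
Total stopping distance = 30.695 + 24.106 = 54.801 m, vs 89 m available — it stops with 89 − 54.801 = 34.199 m to spare.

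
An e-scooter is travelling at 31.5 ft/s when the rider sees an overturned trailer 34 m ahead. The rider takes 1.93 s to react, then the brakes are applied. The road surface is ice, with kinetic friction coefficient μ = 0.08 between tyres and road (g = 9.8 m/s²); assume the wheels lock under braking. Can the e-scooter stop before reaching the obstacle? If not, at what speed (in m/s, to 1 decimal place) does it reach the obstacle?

No — it strikes the obstacle at 8.2 m/s

31.5 ft/s × 0.3048 = 9.6012 m/s.
a = μg = 0.08 × 9.8 = 0.784 m/s².
Reaction distance = 9.6012 × 1.93 = 18.530 m.
Braking distance needed to stop: v²/(2a) = 92.183 / 1.568 = 58.790 m, so total needed = 18.530 + 58.790 = 77.320 m > 34 m — it cannot stop.
Distance remaining when braking begins: 34 − 18.530 = 15.470 m.
v² = v₀² − 2a·d = 92.183 − 2 × 0.784 × 15.470 = 67.926 m²/s².
v = √67.926 = 8.242 m/s.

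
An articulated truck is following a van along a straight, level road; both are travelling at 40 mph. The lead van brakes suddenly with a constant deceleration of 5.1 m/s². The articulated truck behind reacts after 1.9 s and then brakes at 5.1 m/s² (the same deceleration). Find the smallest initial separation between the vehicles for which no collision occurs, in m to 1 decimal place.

40 mph × 0.44704 = 17.8816 m/s.
Leader travels v²/(2a_L) = 319.752 / 10.200 = 31.348 m before stopping.
Follower covers v·t_r = 17.8816 × 1.9 = 33.975 m while reacting, then v²/(2a_F) = 319.752 / 10.200 = 31.348 m while braking, for a total of 33.975 + 31.348 = 65.323 m.
Since a_F ≤ a_L and the follower starts braking later, the follower is never slower than the leader, so the closest approach is when both have stopped.
Minimum gap = 65.323 − 31.348 = 33.975 m.

Minimum gap ≈ 34.0 m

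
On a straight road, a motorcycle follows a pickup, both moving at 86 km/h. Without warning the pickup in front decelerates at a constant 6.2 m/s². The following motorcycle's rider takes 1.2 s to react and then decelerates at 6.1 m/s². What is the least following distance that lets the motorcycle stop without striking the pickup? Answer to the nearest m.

Minimum gap ≈ 29 m

86 km/h ÷ 3.6 = 23.8889 m/s.
Leader travels v²/(2a_L) = 570.680 / 12.400 = 46.023 m before stopping.
Follower covers v·t_r = 23.8889 × 1.2 = 28.667 m while reacting, then v²/(2a_F) = 570.680 / 12.200 = 46.777 m while braking, for a total of 28.667 + 46.777 = 75.444 m.
Since a_F ≤ a_L and the follower starts braking later, the follower is never slower than the leader, so the closest approach is when both have stopped.
Minimum gap = 75.444 − 46.023 = 29.421 m.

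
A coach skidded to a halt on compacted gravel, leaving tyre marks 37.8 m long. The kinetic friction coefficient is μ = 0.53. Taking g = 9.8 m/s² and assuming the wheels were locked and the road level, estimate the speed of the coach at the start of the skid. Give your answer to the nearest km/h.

Initial speed ≈ 71 km/h

Deceleration a = μg = 0.53 × 9.8 = 5.194 m/s².
v = √(2a·d) = √(2 × 5.194 × 37.8) = √392.666 = 19.8158 m/s.
= 19.8158 × 3.6 = 71.337 km/h.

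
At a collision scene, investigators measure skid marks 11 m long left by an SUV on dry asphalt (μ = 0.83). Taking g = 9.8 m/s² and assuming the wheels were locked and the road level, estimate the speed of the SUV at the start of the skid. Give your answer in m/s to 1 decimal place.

Deceleration a = μg = 0.83 × 9.8 = 8.134 m/s².
v = √(2a·d) = √(2 × 8.134 × 11) = √178.948 = 13.3771 m/s.

Initial speed ≈ 13.4 m/s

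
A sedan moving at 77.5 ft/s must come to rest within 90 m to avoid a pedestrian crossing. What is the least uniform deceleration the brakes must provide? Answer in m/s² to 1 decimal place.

77.5 ft/s × 0.3048 = 23.6220 m/s.
v² = 2a·d ⇒ a = v²/(2d) = 23.6220² / (2 × 90.000) = 557.999 / 180.000 = 3.1000 m/s².

Required deceleration ≈ 3.1 m/s²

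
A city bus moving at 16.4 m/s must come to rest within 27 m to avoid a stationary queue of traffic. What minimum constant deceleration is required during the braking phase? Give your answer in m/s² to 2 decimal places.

Required deceleration ≈ 4.98 m/s²

v² = 2a·d ⇒ a = v²/(2d) = 16.4000² / (2 × 27.000) = 268.960 / 54.000 = 4.9807 m/s².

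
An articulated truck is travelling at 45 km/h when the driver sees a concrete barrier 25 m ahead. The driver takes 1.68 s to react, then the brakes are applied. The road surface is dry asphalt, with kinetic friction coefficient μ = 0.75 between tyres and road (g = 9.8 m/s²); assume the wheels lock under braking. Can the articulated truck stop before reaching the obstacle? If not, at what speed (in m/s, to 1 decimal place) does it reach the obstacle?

45 km/h ÷ 3.6 = 12.5000 m/s.
a = μg = 0.75 × 9.8 = 7.350 m/s².
Reaction distance = 12.5000 × 1.68 = 21.000 m.
Braking distance needed to stop: v²/(2a) = 156.250 / 14.700 = 10.629 m, so total needed = 21.000 + 10.629 = 31.629 m > 25 m — it cannot stop.
Distance remaining when braking begins: 25 − 21.000 = 4.000 m.
v² = v₀² − 2a·d = 156.250 − 2 × 7.350 × 4.000 = 97.450 m²/s².
v = √97.450 = 9.872 m/s.

No — it strikes the obstacle at 9.9 m/s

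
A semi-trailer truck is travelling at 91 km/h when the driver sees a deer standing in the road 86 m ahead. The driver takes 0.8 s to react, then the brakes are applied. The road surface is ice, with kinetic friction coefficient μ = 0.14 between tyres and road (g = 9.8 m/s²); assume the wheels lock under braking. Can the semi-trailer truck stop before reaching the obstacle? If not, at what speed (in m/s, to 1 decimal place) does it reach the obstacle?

No — it strikes the obstacle at 21.4 m/s

91 km/h ÷ 3.6 = 25.2778 m/s.
a = μg = 0.14 × 9.8 = 1.372 m/s².
Reaction distance = 25.2778 × 0.8 = 20.222 m.
Braking distance needed to stop: v²/(2a) = 638.967 / 2.744 = 232.860 m, so total needed = 20.222 + 232.860 = 253.082 m > 86 m — it cannot stop.
Distance remaining when braking begins: 86 − 20.222 = 65.778 m.
v² = v₀² − 2a·d = 638.967 − 2 × 1.372 × 65.778 = 458.472 m²/s².
v = √458.472 = 21.412 m/s.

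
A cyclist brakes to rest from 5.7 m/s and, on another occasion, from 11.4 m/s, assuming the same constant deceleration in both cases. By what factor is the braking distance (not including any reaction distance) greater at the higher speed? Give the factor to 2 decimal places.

Factor ≈ 4.00

Braking distance d = v²/(2a), so with a fixed, d ∝ v².
Factor = (11.4/5.7)² = 2.0000² = 4.0000.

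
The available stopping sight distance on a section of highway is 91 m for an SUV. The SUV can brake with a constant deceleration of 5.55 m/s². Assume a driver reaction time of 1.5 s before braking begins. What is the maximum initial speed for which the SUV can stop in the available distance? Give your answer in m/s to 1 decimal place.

Maximum speed ≈ 24.5 m/s

Stopping distance: v·t_r + v²/(2a) = 91 with t_r = 1.5 s and a = 5.550 m/s².
So v² + 16.650 v − 1010.10 = 0.
Positive root: v = −a·t_r + √((a·t_r)² + 2a·d) = −8.325 + √(69.306 + 1010.10) = 24.5293 m/s.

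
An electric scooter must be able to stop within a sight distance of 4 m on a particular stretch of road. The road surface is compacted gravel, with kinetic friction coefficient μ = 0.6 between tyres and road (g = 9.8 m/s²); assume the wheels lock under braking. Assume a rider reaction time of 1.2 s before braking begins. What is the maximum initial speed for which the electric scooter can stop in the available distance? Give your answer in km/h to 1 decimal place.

Maximum speed ≈ 10.0 km/h

a = μg = 0.6 × 9.8 = 5.880 m/s².
Stopping distance: v·t_r + v²/(2a) = 4 with t_r = 1.2 s and a = 5.880 m/s².
So v² + 14.112 v − 47.04 = 0.
Positive root: v = −a·t_r + √((a·t_r)² + 2a·d) = −7.056 + √(49.787 + 47.04) = 2.7841 m/s.
2.7841 m/s × 3.6 = 10.023 km/h.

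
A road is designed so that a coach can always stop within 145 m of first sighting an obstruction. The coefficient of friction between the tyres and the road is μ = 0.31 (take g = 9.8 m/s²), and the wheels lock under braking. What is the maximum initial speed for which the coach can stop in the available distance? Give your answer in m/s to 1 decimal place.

a = μg = 0.31 × 9.8 = 3.038 m/s².
v²/(2a) = d ⇒ v = √(2 × 3.038 × 145) = √881.02 = 29.6820 m/s.

Maximum speed ≈ 29.7 m/s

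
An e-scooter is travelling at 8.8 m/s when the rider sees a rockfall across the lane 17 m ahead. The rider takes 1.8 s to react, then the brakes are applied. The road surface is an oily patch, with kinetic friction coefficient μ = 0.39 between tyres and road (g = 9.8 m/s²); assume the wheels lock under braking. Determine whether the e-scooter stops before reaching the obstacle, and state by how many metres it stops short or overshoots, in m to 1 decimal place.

a = μg = 0.39 × 9.8 = 3.822 m/s².
Reaction distance = 8.8000 × 1.8 = 15.840 m.
Braking distance = v²/(2a) = 77.440 / 7.644 = 10.131 m.
Total stopping distance = 15.840 + 10.131 = 25.971 m, vs 17 m available — it cannot stop in time and overshoots by 25.971 − 17 = 8.971 m.

No — it overshoots by 9.0 m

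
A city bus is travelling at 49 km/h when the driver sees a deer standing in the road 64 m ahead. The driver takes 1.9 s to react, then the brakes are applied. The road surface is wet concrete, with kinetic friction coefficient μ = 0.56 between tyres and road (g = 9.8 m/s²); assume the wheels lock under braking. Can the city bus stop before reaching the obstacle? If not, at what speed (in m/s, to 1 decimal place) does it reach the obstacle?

49 km/h ÷ 3.6 = 13.6111 m/s.
a = μg = 0.56 × 9.8 = 5.488 m/s².
Reaction distance = 13.6111 × 1.9 = 25.861 m.
Braking distance = v²/(2a) = 185.262 / 10.976 = 16.879 m.
Total stopping distance = 25.861 + 16.879 = 42.740 m, vs 64 m available — it stops with 64 − 42.740 = 21.260 m to spare.

Yes — it stops about 21.3 m short of the obstacle, so it never reaches it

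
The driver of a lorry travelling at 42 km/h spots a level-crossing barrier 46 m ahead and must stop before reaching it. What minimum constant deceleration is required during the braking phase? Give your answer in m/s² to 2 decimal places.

Required deceleration ≈ 1.48 m/s²

42 km/h ÷ 3.6 = 11.6667 m/s.
v² = 2a·d ⇒ a = v²/(2d) = 11.6667² / (2 × 46.000) = 136.112 / 92.000 = 1.4795 m/s².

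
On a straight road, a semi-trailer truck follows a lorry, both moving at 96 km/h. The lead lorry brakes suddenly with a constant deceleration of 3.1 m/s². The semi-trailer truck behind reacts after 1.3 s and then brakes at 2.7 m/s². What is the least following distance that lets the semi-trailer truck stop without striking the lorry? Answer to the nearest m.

Minimum gap ≈ 52 m

96 km/h ÷ 3.6 = 26.6667 m/s.
Leader travels v²/(2a_L) = 711.113 / 6.200 = 114.696 m before stopping.
Follower covers v·t_r = 26.6667 × 1.3 = 34.667 m while reacting, then v²/(2a_F) = 711.113 / 5.400 = 131.688 m while braking, for a total of 34.667 + 131.688 = 166.355 m.
Since a_F ≤ a_L and the follower starts braking later, the follower is never slower than the leader, so the closest approach is when both have stopped.
Minimum gap = 166.355 − 114.696 = 51.659 m.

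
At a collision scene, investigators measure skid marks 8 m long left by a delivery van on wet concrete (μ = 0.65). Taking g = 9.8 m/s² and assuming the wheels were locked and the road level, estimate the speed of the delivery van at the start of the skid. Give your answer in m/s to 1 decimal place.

Initial speed ≈ 10.1 m/s

Deceleration a = μg = 0.65 × 9.8 = 6.370 m/s².
v = √(2a·d) = √(2 × 6.370 × 8) = √101.920 = 10.0955 m/s.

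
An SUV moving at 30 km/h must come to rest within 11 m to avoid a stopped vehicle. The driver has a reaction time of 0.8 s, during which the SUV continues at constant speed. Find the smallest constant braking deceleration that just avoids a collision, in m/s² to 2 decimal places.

Required deceleration ≈ 8.01 m/s²

30 km/h ÷ 3.6 = 8.3333 m/s.
Distance covered during reaction = 8.3333 × 0.8 = 6.667 m.
Distance available for braking: 11 − 6.667 = 4.333 m.
v² = 2a·d ⇒ a = v²/(2d) = 8.3333² / (2 × 4.333) = 69.444 / 8.666 = 8.0134 m/s².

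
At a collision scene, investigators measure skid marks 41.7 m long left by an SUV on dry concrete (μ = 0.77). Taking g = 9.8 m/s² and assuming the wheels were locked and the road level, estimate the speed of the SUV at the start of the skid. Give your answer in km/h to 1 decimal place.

Initial speed ≈ 90.3 km/h

Deceleration a = μg = 0.77 × 9.8 = 7.546 m/s².
v = √(2a·d) = √(2 × 7.546 × 41.7) = √629.336 = 25.0866 m/s.
= 25.0866 × 3.6 = 90.312 km/h.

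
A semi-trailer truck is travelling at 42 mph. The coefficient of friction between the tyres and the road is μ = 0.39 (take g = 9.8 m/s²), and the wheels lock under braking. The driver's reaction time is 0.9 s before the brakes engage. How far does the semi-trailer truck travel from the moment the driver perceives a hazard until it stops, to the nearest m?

Total stopping distance ≈ 63 m

42 mph × 0.44704 = 18.7757 m/s.
a = μg = 0.39 × 9.8 = 3.822 m/s².
Reaction distance = v·t_r = 18.7757 × 0.9 = 16.898 m.
Braking distance = v²/(2a) = 18.7757² / (2 × 3.822) = 352.527 / 7.644 = 46.118 m.
Total = 16.898 + 46.118 = 63.016 m.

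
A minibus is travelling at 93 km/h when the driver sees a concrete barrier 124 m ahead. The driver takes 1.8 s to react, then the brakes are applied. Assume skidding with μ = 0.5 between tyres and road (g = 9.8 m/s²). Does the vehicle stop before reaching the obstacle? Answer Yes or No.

Yes

93 km/h ÷ 3.6 = 25.8333 m/s.
a = μg = 0.5 × 9.8 = 4.900 m/s².
Reaction distance = 25.8333 × 1.8 = 46.500 m.
Braking distance = v²/(2a) = 667.359 / 9.800 = 68.098 m.
Total stopping distance = 46.500 + 68.098 = 114.598 m, vs 124 m available — it stops with 124 − 114.598 = 9.402 m to spare.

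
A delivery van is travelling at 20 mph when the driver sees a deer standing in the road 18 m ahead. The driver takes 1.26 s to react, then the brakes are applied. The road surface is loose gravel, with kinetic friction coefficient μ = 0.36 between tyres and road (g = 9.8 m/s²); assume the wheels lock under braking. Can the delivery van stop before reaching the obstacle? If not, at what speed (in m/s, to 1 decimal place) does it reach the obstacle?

No — it strikes the obstacle at 5.7 m/s

20 mph × 0.44704 = 8.9408 m/s.
a = μg = 0.36 × 9.8 = 3.528 m/s².
Reaction distance = 8.9408 × 1.26 = 11.265 m.
Braking distance needed to stop: v²/(2a) = 79.938 / 7.056 = 11.329 m, so total needed = 11.265 + 11.329 = 22.594 m > 18 m — it cannot stop.
Distance remaining when braking begins: 18 − 11.265 = 6.735 m.
v² = v₀² − 2a·d = 79.938 − 2 × 3.528 × 6.735 = 32.416 m²/s².
v = √32.416 = 5.694 m/s.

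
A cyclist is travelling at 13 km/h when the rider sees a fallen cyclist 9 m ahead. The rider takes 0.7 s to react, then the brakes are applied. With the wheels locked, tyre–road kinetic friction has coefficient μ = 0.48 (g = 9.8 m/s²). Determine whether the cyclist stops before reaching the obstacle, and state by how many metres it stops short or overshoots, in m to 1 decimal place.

Yes — it stops 5.1 m short of the obstacle

13 km/h ÷ 3.6 = 3.6111 m/s.
a = μg = 0.48 × 9.8 = 4.704 m/s².
Reaction distance = 3.6111 × 0.7 = 2.528 m.
Braking distance = v²/(2a) = 13.040 / 9.408 = 1.386 m.
Total stopping distance = 2.528 + 1.386 = 3.914 m, vs 9 m available — it stops with 9 − 3.914 = 5.086 m to spare.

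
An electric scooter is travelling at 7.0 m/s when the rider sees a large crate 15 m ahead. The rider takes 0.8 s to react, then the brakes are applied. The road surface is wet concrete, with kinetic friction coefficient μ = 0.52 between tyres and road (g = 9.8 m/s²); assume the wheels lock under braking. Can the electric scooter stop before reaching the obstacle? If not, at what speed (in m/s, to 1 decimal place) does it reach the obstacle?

a = μg = 0.52 × 9.8 = 5.096 m/s².
Reaction distance = 7.0000 × 0.8 = 5.600 m.
Braking distance = v²/(2a) = 49.000 / 10.192 = 4.808 m.
Total stopping distance = 5.600 + 4.808 = 10.408 m, vs 15 m available — it stops with 15 − 10.408 = 4.592 m to spare.

Yes — it stops about 4.6 m short of the obstacle, so it never reaches it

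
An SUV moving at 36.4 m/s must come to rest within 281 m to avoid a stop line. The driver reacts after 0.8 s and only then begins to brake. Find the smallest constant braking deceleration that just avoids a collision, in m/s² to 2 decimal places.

Distance covered during reaction = 36.4000 × 0.8 = 29.120 m.
Distance available for braking: 281 − 29.120 = 251.880 m.
v² = 2a·d ⇒ a = v²/(2d) = 36.4000² / (2 × 251.880) = 1324.960 / 503.760 = 2.6301 m/s².

Required deceleration ≈ 2.63 m/s²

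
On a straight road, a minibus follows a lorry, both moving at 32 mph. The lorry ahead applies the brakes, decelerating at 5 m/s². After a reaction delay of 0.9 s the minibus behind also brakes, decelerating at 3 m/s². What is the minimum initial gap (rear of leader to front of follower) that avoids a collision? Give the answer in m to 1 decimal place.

32 mph × 0.44704 = 14.3053 m/s.
Leader travels v²/(2a_L) = 204.642 / 10.000 = 20.464 m before stopping.
Follower covers v·t_r = 14.3053 × 0.9 = 12.875 m while reacting, then v²/(2a_F) = 204.642 / 6.000 = 34.107 m while braking, for a total of 12.875 + 34.107 = 46.982 m.
Since a_F ≤ a_L and the follower starts braking later, the follower is never slower than the leader, so the closest approach is when both have stopped.
Minimum gap = 46.982 − 20.464 = 26.518 m.

Minimum gap ≈ 26.5 m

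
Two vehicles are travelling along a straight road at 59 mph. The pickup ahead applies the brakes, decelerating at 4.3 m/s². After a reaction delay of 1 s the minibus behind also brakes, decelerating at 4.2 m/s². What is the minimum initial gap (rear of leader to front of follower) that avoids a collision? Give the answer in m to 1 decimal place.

59 mph × 0.44704 = 26.3754 m/s.
Leader travels v²/(2a_L) = 695.662 / 8.600 = 80.891 m before stopping.
Follower covers v·t_r = 26.3754 × 1 = 26.375 m while reacting, then v²/(2a_F) = 695.662 / 8.400 = 82.817 m while braking, for a total of 26.375 + 82.817 = 109.192 m.
Since a_F ≤ a_L and the follower starts braking later, the follower is never slower than the leader, so the closest approach is when both have stopped.
Minimum gap = 109.192 − 80.891 = 28.301 m.

Minimum gap ≈ 28.3 m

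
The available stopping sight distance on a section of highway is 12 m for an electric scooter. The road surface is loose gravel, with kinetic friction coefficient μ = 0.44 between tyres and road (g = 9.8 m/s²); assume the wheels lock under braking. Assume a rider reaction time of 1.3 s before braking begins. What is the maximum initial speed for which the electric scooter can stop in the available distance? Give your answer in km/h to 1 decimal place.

a = μg = 0.44 × 9.8 = 4.312 m/s².
Stopping distance: v·t_r + v²/(2a) = 12 with t_r = 1.3 s and a = 4.312 m/s².
So v² + 11.211 v − 103.49 = 0.
Positive root: v = −a·t_r + √((a·t_r)² + 2a·d) = −5.606 + √(31.427 + 103.49) = 6.0094 m/s.
6.0094 m/s × 3.6 = 21.634 km/h.

Maximum speed ≈ 21.6 km/h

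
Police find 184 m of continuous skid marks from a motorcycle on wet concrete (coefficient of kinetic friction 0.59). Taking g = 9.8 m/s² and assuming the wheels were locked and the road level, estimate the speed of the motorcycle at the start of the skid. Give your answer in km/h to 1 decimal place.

Initial speed ≈ 166.1 km/h

Deceleration a = μg = 0.59 × 9.8 = 5.782 m/s².
v = √(2a·d) = √(2 × 5.782 × 184) = √2127.776 = 46.1278 m/s.
= 46.1278 × 3.6 = 166.060 km/h.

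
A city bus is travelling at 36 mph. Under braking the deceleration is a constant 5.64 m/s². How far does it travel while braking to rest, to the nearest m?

36 mph × 0.44704 = 16.0934 m/s.
Braking distance = v²/(2a) = 16.0934² / (2 × 5.640) = 258.998 / 11.280 = 22.961 m.

Braking distance ≈ 23 m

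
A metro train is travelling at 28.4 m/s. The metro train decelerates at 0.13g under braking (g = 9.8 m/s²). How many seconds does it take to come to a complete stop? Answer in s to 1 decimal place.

a = 0.13 × 9.8 = 1.274 m/s².
Braking time = v/a = 28.4000 / 1.274 = 22.292 s.

Braking time ≈ 22.3 s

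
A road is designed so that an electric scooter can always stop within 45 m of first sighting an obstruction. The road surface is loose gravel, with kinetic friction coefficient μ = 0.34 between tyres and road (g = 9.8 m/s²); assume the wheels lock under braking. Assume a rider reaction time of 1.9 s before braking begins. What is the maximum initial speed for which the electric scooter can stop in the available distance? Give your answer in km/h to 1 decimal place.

Maximum speed ≈ 43.6 km/h

a = μg = 0.34 × 9.8 = 3.332 m/s².
Stopping distance: v·t_r + v²/(2a) = 45 with t_r = 1.9 s and a = 3.332 m/s².
So v² + 12.662 v − 299.88 = 0.
Positive root: v = −a·t_r + √((a·t_r)² + 2a·d) = −6.331 + √(40.082 + 299.88) = 12.1071 m/s.
12.1071 m/s × 3.6 = 43.586 km/h.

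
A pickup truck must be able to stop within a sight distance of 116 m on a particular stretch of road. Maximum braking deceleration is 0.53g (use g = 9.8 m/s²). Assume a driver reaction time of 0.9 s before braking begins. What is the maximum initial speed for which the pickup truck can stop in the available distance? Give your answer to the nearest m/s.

Maximum speed ≈ 30 m/s

a = 0.53 × 9.8 = 5.194 m/s².
Stopping distance: v·t_r + v²/(2a) = 116 with t_r = 0.9 s and a = 5.194 m/s².
So v² + 9.349 v − 1205.01 = 0.
Positive root: v = −a·t_r + √((a·t_r)² + 2a·d) = −4.675 + √(21.856 + 1205.01) = 30.3516 m/s.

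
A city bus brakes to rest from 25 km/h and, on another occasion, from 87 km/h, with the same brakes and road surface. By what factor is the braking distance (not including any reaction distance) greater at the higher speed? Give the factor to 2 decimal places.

Factor ≈ 12.11

Braking distance d = v²/(2a), so with a fixed, d ∝ v².
Factor = (87/25)² = 3.4800² = 12.1104.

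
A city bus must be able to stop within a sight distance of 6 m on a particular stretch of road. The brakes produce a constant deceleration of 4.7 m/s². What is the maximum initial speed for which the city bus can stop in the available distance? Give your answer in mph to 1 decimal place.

v²/(2a) = d ⇒ v = √(2 × 4.700 × 6) = √56.40 = 7.5100 m/s.
7.5100 m/s ÷ 0.44704 = 16.799 mph.

Maximum speed ≈ 16.8 mph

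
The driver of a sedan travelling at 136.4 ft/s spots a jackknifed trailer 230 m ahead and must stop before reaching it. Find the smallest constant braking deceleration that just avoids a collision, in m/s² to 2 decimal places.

Required deceleration ≈ 3.76 m/s²

136.4 ft/s × 0.3048 = 41.5747 m/s.
v² = 2a·d ⇒ a = v²/(2d) = 41.5747² / (2 × 230.000) = 1728.456 / 460.000 = 3.7575 m/s².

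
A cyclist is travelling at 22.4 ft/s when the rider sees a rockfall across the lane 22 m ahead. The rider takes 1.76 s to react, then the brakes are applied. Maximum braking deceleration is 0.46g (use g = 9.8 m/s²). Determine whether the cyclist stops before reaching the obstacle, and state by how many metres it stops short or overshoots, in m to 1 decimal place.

Yes — it stops 4.8 m short of the obstacle

22.4 ft/s × 0.3048 = 6.8275 m/s.
a = 0.46 × 9.8 = 4.508 m/s².
Reaction distance = 6.8275 × 1.76 = 12.016 m.
Braking distance = v²/(2a) = 46.615 / 9.016 = 5.170 m.
Total stopping distance = 12.016 + 5.170 = 17.186 m, vs 22 m available — it stops with 22 − 17.186 = 4.814 m to spare.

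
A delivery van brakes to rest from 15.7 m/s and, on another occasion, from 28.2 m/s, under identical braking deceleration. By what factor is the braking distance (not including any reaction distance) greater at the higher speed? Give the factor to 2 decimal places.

Factor ≈ 3.23

Braking distance d = v²/(2a), so with a fixed, d ∝ v².
Factor = (28.2/15.7)² = 1.7962² = 3.2263.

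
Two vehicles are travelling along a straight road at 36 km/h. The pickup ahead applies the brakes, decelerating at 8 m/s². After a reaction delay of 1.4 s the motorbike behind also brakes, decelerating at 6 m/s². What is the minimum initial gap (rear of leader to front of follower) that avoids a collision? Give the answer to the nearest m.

Minimum gap ≈ 16 m

36 km/h ÷ 3.6 = 10.0000 m/s.
Leader travels v²/(2a_L) = 100.000 / 16.000 = 6.250 m before stopping.
Follower covers v·t_r = 10.0000 × 1.4 = 14.000 m while reacting, then v²/(2a_F) = 100.000 / 12.000 = 8.333 m while braking, for a total of 14.000 + 8.333 = 22.333 m.
Since a_F ≤ a_L and the follower starts braking later, the follower is never slower than the leader, so the closest approach is when both have stopped.
Minimum gap = 22.333 − 6.250 = 16.083 m.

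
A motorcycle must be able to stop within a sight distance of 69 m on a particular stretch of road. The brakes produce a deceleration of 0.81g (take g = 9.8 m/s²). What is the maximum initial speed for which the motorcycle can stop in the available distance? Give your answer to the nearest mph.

Maximum speed ≈ 74 mph

a = 0.81 × 9.8 = 7.938 m/s².
v²/(2a) = d ⇒ v = √(2 × 7.938 × 69) = √1095.44 = 33.0974 m/s.
33.0974 m/s ÷ 0.44704 = 74.037 mph.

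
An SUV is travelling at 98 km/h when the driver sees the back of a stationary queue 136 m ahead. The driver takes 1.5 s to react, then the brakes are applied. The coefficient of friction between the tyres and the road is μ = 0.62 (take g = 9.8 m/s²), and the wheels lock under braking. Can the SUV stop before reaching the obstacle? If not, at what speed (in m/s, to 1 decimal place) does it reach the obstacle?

98 km/h ÷ 3.6 = 27.2222 m/s.
a = μg = 0.62 × 9.8 = 6.076 m/s².
Reaction distance = 27.2222 × 1.5 = 40.833 m.
Braking distance = v²/(2a) = 741.048 / 12.152 = 60.982 m.
Total stopping distance = 40.833 + 60.982 = 101.815 m, vs 136 m available — it stops with 136 − 101.815 = 34.185 m to spare.

Yes — it stops about 34.2 m short of the obstacle, so it never reaches it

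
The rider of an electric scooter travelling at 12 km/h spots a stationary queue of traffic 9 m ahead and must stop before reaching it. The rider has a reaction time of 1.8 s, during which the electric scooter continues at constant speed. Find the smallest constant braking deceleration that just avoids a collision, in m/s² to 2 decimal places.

Required deceleration ≈ 1.85 m/s²

12 km/h ÷ 3.6 = 3.3333 m/s.
Distance covered during reaction = 3.3333 × 1.8 = 6.000 m.
Distance available for braking: 9 − 6.000 = 3.000 m.
v² = 2a·d ⇒ a = v²/(2d) = 3.3333² / (2 × 3.000) = 11.111 / 6.000 = 1.8518 m/s².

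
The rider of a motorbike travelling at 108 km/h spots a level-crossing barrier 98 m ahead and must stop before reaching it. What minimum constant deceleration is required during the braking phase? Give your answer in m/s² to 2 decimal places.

108 km/h ÷ 3.6 = 30.0000 m/s.
v² = 2a·d ⇒ a = v²/(2d) = 30.0000² / (2 × 98.000) = 900.000 / 196.000 = 4.5918 m/s².

Required deceleration ≈ 4.59 m/s²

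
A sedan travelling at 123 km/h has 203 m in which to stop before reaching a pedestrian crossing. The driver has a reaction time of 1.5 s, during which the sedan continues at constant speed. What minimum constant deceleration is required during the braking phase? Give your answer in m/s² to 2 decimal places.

Required deceleration ≈ 3.85 m/s²

123 km/h ÷ 3.6 = 34.1667 m/s.
Distance covered during reaction = 34.1667 × 1.5 = 51.250 m.
Distance available for braking: 203 − 51.250 = 151.750 m.
v² = 2a·d ⇒ a = v²/(2d) = 34.1667² / (2 × 151.750) = 1167.363 / 303.500 = 3.8463 m/s².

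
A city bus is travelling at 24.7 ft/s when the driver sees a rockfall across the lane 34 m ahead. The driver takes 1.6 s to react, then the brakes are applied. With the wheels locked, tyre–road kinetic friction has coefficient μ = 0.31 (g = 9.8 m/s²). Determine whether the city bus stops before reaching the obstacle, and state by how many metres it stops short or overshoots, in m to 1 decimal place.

Yes — it stops 12.6 m short of the obstacle

24.7 ft/s × 0.3048 = 7.5286 m/s.
a = μg = 0.31 × 9.8 = 3.038 m/s².
Reaction distance = 7.5286 × 1.6 = 12.046 m.
Braking distance = v²/(2a) = 56.680 / 6.076 = 9.329 m.
Total stopping distance = 12.046 + 9.329 = 21.375 m, vs 34 m available — it stops with 34 − 21.375 = 12.625 m to spare.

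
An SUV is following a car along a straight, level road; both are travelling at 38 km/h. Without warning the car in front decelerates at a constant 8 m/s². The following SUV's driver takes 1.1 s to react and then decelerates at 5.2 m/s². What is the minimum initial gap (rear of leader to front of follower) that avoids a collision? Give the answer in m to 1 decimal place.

Minimum gap ≈ 15.4 m

38 km/h ÷ 3.6 = 10.5556 m/s.
Leader travels v²/(2a_L) = 111.421 / 16.000 = 6.964 m before stopping.
Follower covers v·t_r = 10.5556 × 1.1 = 11.611 m while reacting, then v²/(2a_F) = 111.421 / 10.400 = 10.714 m while braking, for a total of 11.611 + 10.714 = 22.325 m.
Since a_F ≤ a_L and the follower starts braking later, the follower is never slower than the leader, so the closest approach is when both have stopped.
Minimum gap = 22.325 − 6.964 = 15.361 m.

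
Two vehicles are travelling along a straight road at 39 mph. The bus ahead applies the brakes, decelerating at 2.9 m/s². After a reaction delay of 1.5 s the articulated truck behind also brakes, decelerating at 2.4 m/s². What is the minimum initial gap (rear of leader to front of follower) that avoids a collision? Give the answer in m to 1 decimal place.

39 mph × 0.44704 = 17.4346 m/s.
Leader travels v²/(2a_L) = 303.965 / 5.800 = 52.408 m before stopping.
Follower covers v·t_r = 17.4346 × 1.5 = 26.152 m while reacting, then v²/(2a_F) = 303.965 / 4.800 = 63.326 m while braking, for a total of 26.152 + 63.326 = 89.478 m.
Since a_F ≤ a_L and the follower starts braking later, the follower is never slower than the leader, so the closest approach is when both have stopped.
Minimum gap = 89.478 − 52.408 = 37.070 m.

Minimum gap ≈ 37.1 m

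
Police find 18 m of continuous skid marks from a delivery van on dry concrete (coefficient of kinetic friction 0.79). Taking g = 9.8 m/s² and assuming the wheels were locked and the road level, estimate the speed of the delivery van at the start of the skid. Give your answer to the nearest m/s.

Initial speed ≈ 17 m/s

Deceleration a = μg = 0.79 × 9.8 = 7.742 m/s².
v = √(2a·d) = √(2 × 7.742 × 18) = √278.712 = 16.6947 m/s.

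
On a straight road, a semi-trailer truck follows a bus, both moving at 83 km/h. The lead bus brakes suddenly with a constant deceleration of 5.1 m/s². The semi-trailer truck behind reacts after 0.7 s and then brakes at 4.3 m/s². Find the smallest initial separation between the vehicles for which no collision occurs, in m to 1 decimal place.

Minimum gap ≈ 25.8 m

83 km/h ÷ 3.6 = 23.0556 m/s.
Leader travels v²/(2a_L) = 531.561 / 10.200 = 52.114 m before stopping.
Follower covers v·t_r = 23.0556 × 0.7 = 16.139 m while reacting, then v²/(2a_F) = 531.561 / 8.600 = 61.809 m while braking, for a total of 16.139 + 61.809 = 77.948 m.
Since a_F ≤ a_L and the follower starts braking later, the follower is never slower than the leader, so the closest approach is when both have stopped.
Minimum gap = 77.948 − 52.114 = 25.834 m.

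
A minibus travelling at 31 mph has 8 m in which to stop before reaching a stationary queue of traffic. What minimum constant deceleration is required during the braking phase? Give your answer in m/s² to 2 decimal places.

Required deceleration ≈ 12.00 m/s²

31 mph × 0.44704 = 13.8582 m/s.
v² = 2a·d ⇒ a = v²/(2d) = 13.8582² / (2 × 8.000) = 192.050 / 16.000 = 12.0031 m/s².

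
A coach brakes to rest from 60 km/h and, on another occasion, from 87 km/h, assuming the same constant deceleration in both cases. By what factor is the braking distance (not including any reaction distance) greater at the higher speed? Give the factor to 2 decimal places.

Factor ≈ 2.10

Braking distance d = v²/(2a), so with a fixed, d ∝ v².
Factor = (87/60)² = 1.4500² = 2.1025.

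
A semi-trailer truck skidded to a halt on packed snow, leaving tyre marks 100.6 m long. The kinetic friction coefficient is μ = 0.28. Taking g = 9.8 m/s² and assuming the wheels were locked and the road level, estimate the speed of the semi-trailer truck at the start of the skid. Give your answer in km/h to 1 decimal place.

Deceleration a = μg = 0.28 × 9.8 = 2.744 m/s².
v = √(2a·d) = √(2 × 2.744 × 100.6) = √552.093 = 23.4967 m/s.
= 23.4967 × 3.6 = 84.588 km/h.

Initial speed ≈ 84.6 km/h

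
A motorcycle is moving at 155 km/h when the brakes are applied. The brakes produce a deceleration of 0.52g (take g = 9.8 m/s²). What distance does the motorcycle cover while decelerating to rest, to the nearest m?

Braking distance ≈ 182 m

155 km/h ÷ 3.6 = 43.0556 m/s.
a = 0.52 × 9.8 = 5.096 m/s².
Braking distance = v²/(2a) = 43.0556² / (2 × 5.096) = 1853.785 / 10.192 = 181.886 m.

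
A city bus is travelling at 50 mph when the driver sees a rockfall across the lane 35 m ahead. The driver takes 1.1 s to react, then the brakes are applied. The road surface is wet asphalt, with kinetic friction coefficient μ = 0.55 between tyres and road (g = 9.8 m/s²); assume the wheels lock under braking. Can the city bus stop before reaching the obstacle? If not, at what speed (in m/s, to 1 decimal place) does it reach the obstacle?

No — it strikes the obstacle at 19.7 m/s

50 mph × 0.44704 = 22.3520 m/s.
a = μg = 0.55 × 9.8 = 5.390 m/s².
Reaction distance = 22.3520 × 1.1 = 24.587 m.
Braking distance needed to stop: v²/(2a) = 499.612 / 10.780 = 46.346 m, so total needed = 24.587 + 46.346 = 70.933 m > 35 m — it cannot stop.
Distance remaining when braking begins: 35 − 24.587 = 10.413 m.
v² = v₀² − 2a·d = 499.612 − 2 × 5.390 × 10.413 = 387.360 m²/s².
v = √387.360 = 19.681 m/s.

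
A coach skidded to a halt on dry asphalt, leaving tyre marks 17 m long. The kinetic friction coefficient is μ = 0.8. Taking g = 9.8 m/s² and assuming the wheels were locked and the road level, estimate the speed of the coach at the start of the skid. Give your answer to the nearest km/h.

Deceleration a = μg = 0.8 × 9.8 = 7.840 m/s².
v = √(2a·d) = √(2 × 7.840 × 17) = √266.560 = 16.3267 m/s.
= 16.3267 × 3.6 = 58.776 km/h.

Initial speed ≈ 59 km/h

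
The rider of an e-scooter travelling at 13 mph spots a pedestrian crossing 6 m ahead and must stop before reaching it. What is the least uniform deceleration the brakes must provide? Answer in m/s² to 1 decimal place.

13 mph × 0.44704 = 5.8115 m/s.
v² = 2a·d ⇒ a = v²/(2d) = 5.8115² / (2 × 6.000) = 33.774 / 12.000 = 2.8145 m/s².

Required deceleration ≈ 2.8 m/s²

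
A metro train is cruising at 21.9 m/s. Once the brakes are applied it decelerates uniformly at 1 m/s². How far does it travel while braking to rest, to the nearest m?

Braking distance ≈ 240 m

Braking distance = v²/(2a) = 21.9000² / (2 × 1.000) = 479.610 / 2.000 = 239.805 m.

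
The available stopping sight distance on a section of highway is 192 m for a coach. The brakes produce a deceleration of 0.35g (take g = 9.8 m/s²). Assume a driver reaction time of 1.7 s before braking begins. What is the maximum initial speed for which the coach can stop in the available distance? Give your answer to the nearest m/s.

a = 0.35 × 9.8 = 3.430 m/s².
Stopping distance: v·t_r + v²/(2a) = 192 with t_r = 1.7 s and a = 3.430 m/s².
So v² + 11.662 v − 1317.12 = 0.
Positive root: v = −a·t_r + √((a·t_r)² + 2a·d) = −5.831 + √(34.001 + 1317.12) = 30.9266 m/s.

Maximum speed ≈ 31 m/s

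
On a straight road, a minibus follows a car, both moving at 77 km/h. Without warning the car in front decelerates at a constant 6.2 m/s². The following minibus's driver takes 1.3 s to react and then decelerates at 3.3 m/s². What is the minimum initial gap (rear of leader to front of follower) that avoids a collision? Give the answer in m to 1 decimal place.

77 km/h ÷ 3.6 = 21.3889 m/s.
Leader travels v²/(2a_L) = 457.485 / 12.400 = 36.894 m before stopping.
Follower covers v·t_r = 21.3889 × 1.3 = 27.806 m while reacting, then v²/(2a_F) = 457.485 / 6.600 = 69.316 m while braking, for a total of 27.806 + 69.316 = 97.122 m.
Since a_F ≤ a_L and the follower starts braking later, the follower is never slower than the leader, so the closest approach is when both have stopped.
Minimum gap = 97.122 − 36.894 = 60.228 m.

Minimum gap ≈ 60.2 m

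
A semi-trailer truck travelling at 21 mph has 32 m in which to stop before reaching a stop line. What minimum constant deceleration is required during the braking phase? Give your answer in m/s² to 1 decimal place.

Required deceleration ≈ 1.4 m/s²

21 mph × 0.44704 = 9.3878 m/s.
v² = 2a·d ⇒ a = v²/(2d) = 9.3878² / (2 × 32.000) = 88.131 / 64.000 = 1.3770 m/s².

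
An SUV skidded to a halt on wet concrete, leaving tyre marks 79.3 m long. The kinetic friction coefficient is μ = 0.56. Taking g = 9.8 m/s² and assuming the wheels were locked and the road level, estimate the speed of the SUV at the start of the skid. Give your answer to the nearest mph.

Initial speed ≈ 66 mph

Deceleration a = μg = 0.56 × 9.8 = 5.488 m/s².
v = √(2a·d) = √(2 × 5.488 × 79.3) = √870.397 = 29.5025 m/s.
= 29.5025 ÷ 0.44704 = 65.995 mph.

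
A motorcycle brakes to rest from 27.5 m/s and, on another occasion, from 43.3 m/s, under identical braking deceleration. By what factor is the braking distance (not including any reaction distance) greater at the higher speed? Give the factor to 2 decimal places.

Braking distance d = v²/(2a), so with a fixed, d ∝ v².
Factor = (43.3/27.5)² = 1.5745² = 2.4791.

Factor ≈ 2.48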